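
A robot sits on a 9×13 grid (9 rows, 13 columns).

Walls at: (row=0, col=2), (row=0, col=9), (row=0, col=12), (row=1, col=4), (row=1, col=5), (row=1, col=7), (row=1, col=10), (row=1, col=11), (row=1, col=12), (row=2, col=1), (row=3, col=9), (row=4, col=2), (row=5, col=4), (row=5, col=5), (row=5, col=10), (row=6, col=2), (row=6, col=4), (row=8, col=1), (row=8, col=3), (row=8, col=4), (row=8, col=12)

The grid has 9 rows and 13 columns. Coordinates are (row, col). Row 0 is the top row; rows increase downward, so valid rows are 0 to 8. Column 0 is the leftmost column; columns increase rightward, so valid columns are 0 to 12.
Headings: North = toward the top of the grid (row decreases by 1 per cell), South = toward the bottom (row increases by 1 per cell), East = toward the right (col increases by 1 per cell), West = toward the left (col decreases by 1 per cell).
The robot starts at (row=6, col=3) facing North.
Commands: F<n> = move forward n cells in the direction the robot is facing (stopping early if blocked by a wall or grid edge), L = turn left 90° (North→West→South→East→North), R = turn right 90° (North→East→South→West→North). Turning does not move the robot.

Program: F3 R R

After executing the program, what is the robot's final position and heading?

Start: (row=6, col=3), facing North
  F3: move forward 3, now at (row=3, col=3)
  R: turn right, now facing East
  R: turn right, now facing South
Final: (row=3, col=3), facing South

Answer: Final position: (row=3, col=3), facing South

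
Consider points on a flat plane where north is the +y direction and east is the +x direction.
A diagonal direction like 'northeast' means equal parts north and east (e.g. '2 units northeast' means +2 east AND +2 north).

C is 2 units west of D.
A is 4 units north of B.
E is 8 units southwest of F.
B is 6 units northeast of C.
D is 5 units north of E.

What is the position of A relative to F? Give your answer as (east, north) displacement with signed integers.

Answer: A is at (east=-4, north=7) relative to F.

Derivation:
Place F at the origin (east=0, north=0).
  E is 8 units southwest of F: delta (east=-8, north=-8); E at (east=-8, north=-8).
  D is 5 units north of E: delta (east=+0, north=+5); D at (east=-8, north=-3).
  C is 2 units west of D: delta (east=-2, north=+0); C at (east=-10, north=-3).
  B is 6 units northeast of C: delta (east=+6, north=+6); B at (east=-4, north=3).
  A is 4 units north of B: delta (east=+0, north=+4); A at (east=-4, north=7).
Therefore A relative to F: (east=-4, north=7).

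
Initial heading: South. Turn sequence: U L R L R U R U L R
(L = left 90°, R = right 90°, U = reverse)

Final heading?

Answer: Final heading: East

Derivation:
Start: South
  U (U-turn (180°)) -> North
  L (left (90° counter-clockwise)) -> West
  R (right (90° clockwise)) -> North
  L (left (90° counter-clockwise)) -> West
  R (right (90° clockwise)) -> North
  U (U-turn (180°)) -> South
  R (right (90° clockwise)) -> West
  U (U-turn (180°)) -> East
  L (left (90° counter-clockwise)) -> North
  R (right (90° clockwise)) -> East
Final: East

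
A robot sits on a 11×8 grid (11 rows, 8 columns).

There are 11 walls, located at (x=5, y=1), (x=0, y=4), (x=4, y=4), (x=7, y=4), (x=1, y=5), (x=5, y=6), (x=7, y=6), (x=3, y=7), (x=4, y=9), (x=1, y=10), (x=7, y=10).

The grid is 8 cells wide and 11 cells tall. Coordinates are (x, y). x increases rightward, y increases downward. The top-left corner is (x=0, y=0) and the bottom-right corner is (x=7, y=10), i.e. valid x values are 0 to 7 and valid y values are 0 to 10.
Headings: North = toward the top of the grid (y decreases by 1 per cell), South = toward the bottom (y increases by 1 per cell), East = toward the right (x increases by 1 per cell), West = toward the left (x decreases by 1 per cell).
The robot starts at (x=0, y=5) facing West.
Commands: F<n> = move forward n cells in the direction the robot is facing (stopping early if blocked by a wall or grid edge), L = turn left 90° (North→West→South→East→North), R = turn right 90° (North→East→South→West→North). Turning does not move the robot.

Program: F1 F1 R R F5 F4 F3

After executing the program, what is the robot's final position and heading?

Start: (x=0, y=5), facing West
  F1: move forward 0/1 (blocked), now at (x=0, y=5)
  F1: move forward 0/1 (blocked), now at (x=0, y=5)
  R: turn right, now facing North
  R: turn right, now facing East
  F5: move forward 0/5 (blocked), now at (x=0, y=5)
  F4: move forward 0/4 (blocked), now at (x=0, y=5)
  F3: move forward 0/3 (blocked), now at (x=0, y=5)
Final: (x=0, y=5), facing East

Answer: Final position: (x=0, y=5), facing East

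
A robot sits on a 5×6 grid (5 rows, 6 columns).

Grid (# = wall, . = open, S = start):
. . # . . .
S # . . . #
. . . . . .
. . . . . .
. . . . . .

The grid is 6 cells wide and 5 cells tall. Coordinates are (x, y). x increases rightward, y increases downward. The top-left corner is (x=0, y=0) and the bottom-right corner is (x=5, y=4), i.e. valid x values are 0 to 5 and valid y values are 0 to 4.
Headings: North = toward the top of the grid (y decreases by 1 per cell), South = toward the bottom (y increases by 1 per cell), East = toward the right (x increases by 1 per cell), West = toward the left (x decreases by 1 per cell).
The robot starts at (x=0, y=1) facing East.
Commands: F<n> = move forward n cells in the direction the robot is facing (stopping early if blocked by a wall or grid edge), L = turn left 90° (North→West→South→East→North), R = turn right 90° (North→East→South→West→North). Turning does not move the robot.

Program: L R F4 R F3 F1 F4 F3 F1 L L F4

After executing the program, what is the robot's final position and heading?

Answer: Final position: (x=0, y=0), facing North

Derivation:
Start: (x=0, y=1), facing East
  L: turn left, now facing North
  R: turn right, now facing East
  F4: move forward 0/4 (blocked), now at (x=0, y=1)
  R: turn right, now facing South
  F3: move forward 3, now at (x=0, y=4)
  F1: move forward 0/1 (blocked), now at (x=0, y=4)
  F4: move forward 0/4 (blocked), now at (x=0, y=4)
  F3: move forward 0/3 (blocked), now at (x=0, y=4)
  F1: move forward 0/1 (blocked), now at (x=0, y=4)
  L: turn left, now facing East
  L: turn left, now facing North
  F4: move forward 4, now at (x=0, y=0)
Final: (x=0, y=0), facing North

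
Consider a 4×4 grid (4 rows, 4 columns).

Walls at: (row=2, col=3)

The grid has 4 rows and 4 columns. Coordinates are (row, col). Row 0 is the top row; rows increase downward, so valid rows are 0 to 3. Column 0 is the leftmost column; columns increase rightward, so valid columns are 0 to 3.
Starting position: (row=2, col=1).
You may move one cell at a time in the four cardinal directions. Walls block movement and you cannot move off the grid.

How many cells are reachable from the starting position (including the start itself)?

BFS flood-fill from (row=2, col=1):
  Distance 0: (row=2, col=1)
  Distance 1: (row=1, col=1), (row=2, col=0), (row=2, col=2), (row=3, col=1)
  Distance 2: (row=0, col=1), (row=1, col=0), (row=1, col=2), (row=3, col=0), (row=3, col=2)
  Distance 3: (row=0, col=0), (row=0, col=2), (row=1, col=3), (row=3, col=3)
  Distance 4: (row=0, col=3)
Total reachable: 15 (grid has 15 open cells total)

Answer: Reachable cells: 15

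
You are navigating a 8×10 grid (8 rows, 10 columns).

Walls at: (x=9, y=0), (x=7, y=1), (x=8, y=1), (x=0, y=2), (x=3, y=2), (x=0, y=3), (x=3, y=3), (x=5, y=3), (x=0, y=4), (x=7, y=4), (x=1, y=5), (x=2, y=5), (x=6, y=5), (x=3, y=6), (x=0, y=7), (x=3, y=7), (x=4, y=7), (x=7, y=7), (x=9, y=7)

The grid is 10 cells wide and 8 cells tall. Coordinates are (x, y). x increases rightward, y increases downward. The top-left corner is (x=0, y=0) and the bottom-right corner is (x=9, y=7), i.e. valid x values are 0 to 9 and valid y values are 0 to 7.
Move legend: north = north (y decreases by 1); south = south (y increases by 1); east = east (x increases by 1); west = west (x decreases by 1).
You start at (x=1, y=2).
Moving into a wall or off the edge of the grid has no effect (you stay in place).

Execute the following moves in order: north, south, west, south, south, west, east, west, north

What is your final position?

Answer: Final position: (x=1, y=3)

Derivation:
Start: (x=1, y=2)
  north (north): (x=1, y=2) -> (x=1, y=1)
  south (south): (x=1, y=1) -> (x=1, y=2)
  west (west): blocked, stay at (x=1, y=2)
  south (south): (x=1, y=2) -> (x=1, y=3)
  south (south): (x=1, y=3) -> (x=1, y=4)
  west (west): blocked, stay at (x=1, y=4)
  east (east): (x=1, y=4) -> (x=2, y=4)
  west (west): (x=2, y=4) -> (x=1, y=4)
  north (north): (x=1, y=4) -> (x=1, y=3)
Final: (x=1, y=3)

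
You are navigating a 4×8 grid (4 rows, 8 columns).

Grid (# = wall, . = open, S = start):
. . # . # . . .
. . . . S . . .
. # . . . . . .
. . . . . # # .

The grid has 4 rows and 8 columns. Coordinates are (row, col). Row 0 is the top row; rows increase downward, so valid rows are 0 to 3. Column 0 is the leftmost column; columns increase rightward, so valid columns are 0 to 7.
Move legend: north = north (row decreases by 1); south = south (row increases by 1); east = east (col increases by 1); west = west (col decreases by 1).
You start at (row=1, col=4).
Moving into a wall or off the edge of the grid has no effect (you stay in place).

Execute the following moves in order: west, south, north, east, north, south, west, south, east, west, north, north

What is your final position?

Start: (row=1, col=4)
  west (west): (row=1, col=4) -> (row=1, col=3)
  south (south): (row=1, col=3) -> (row=2, col=3)
  north (north): (row=2, col=3) -> (row=1, col=3)
  east (east): (row=1, col=3) -> (row=1, col=4)
  north (north): blocked, stay at (row=1, col=4)
  south (south): (row=1, col=4) -> (row=2, col=4)
  west (west): (row=2, col=4) -> (row=2, col=3)
  south (south): (row=2, col=3) -> (row=3, col=3)
  east (east): (row=3, col=3) -> (row=3, col=4)
  west (west): (row=3, col=4) -> (row=3, col=3)
  north (north): (row=3, col=3) -> (row=2, col=3)
  north (north): (row=2, col=3) -> (row=1, col=3)
Final: (row=1, col=3)

Answer: Final position: (row=1, col=3)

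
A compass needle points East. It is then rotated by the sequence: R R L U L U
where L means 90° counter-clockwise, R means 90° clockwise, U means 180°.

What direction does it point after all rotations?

Answer: Final heading: East

Derivation:
Start: East
  R (right (90° clockwise)) -> South
  R (right (90° clockwise)) -> West
  L (left (90° counter-clockwise)) -> South
  U (U-turn (180°)) -> North
  L (left (90° counter-clockwise)) -> West
  U (U-turn (180°)) -> East
Final: East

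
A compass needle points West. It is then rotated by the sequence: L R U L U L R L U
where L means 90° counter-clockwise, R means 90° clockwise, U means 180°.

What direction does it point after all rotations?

Answer: Final heading: West

Derivation:
Start: West
  L (left (90° counter-clockwise)) -> South
  R (right (90° clockwise)) -> West
  U (U-turn (180°)) -> East
  L (left (90° counter-clockwise)) -> North
  U (U-turn (180°)) -> South
  L (left (90° counter-clockwise)) -> East
  R (right (90° clockwise)) -> South
  L (left (90° counter-clockwise)) -> East
  U (U-turn (180°)) -> West
Final: West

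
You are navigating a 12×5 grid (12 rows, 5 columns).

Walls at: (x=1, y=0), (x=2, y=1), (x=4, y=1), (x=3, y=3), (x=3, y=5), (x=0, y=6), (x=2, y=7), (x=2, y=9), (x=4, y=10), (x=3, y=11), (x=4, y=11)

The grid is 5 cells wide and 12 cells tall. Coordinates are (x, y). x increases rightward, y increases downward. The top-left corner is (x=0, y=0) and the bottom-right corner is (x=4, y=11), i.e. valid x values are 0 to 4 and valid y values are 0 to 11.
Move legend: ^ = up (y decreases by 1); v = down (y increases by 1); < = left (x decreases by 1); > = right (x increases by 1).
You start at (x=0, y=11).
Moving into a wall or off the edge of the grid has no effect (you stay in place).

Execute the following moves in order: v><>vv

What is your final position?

Answer: Final position: (x=1, y=11)

Derivation:
Start: (x=0, y=11)
  v (down): blocked, stay at (x=0, y=11)
  > (right): (x=0, y=11) -> (x=1, y=11)
  < (left): (x=1, y=11) -> (x=0, y=11)
  > (right): (x=0, y=11) -> (x=1, y=11)
  v (down): blocked, stay at (x=1, y=11)
  v (down): blocked, stay at (x=1, y=11)
Final: (x=1, y=11)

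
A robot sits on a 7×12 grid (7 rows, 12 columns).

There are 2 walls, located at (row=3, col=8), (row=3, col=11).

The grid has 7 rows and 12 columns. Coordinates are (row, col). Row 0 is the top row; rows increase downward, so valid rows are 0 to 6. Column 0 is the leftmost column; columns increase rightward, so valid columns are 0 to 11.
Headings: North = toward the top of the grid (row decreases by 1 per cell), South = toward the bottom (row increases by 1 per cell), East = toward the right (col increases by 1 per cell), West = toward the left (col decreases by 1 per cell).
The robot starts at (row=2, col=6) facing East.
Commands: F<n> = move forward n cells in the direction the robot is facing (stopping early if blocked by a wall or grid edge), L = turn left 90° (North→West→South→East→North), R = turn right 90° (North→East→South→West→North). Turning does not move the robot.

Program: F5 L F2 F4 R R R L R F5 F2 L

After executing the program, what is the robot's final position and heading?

Start: (row=2, col=6), facing East
  F5: move forward 5, now at (row=2, col=11)
  L: turn left, now facing North
  F2: move forward 2, now at (row=0, col=11)
  F4: move forward 0/4 (blocked), now at (row=0, col=11)
  R: turn right, now facing East
  R: turn right, now facing South
  R: turn right, now facing West
  L: turn left, now facing South
  R: turn right, now facing West
  F5: move forward 5, now at (row=0, col=6)
  F2: move forward 2, now at (row=0, col=4)
  L: turn left, now facing South
Final: (row=0, col=4), facing South

Answer: Final position: (row=0, col=4), facing South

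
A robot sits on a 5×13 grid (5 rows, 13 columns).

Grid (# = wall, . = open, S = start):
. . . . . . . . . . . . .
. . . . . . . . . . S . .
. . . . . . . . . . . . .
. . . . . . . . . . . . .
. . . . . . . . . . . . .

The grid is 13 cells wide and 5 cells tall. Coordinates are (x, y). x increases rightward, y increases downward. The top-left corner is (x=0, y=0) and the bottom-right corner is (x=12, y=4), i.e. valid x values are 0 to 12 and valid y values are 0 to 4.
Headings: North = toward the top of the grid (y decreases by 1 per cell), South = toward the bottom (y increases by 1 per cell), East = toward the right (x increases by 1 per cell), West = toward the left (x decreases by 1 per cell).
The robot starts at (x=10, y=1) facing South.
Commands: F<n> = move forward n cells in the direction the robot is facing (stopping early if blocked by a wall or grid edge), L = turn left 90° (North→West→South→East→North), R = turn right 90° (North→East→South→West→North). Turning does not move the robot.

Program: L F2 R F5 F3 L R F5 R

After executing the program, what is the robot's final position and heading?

Start: (x=10, y=1), facing South
  L: turn left, now facing East
  F2: move forward 2, now at (x=12, y=1)
  R: turn right, now facing South
  F5: move forward 3/5 (blocked), now at (x=12, y=4)
  F3: move forward 0/3 (blocked), now at (x=12, y=4)
  L: turn left, now facing East
  R: turn right, now facing South
  F5: move forward 0/5 (blocked), now at (x=12, y=4)
  R: turn right, now facing West
Final: (x=12, y=4), facing West

Answer: Final position: (x=12, y=4), facing West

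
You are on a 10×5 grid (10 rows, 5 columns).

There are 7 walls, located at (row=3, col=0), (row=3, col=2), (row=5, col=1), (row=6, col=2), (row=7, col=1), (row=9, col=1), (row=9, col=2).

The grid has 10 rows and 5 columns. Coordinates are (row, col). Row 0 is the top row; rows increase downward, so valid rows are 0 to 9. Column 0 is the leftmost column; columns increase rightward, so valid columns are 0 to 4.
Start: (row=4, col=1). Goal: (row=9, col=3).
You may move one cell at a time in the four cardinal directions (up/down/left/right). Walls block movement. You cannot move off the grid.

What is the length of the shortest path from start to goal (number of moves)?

BFS from (row=4, col=1) until reaching (row=9, col=3):
  Distance 0: (row=4, col=1)
  Distance 1: (row=3, col=1), (row=4, col=0), (row=4, col=2)
  Distance 2: (row=2, col=1), (row=4, col=3), (row=5, col=0), (row=5, col=2)
  Distance 3: (row=1, col=1), (row=2, col=0), (row=2, col=2), (row=3, col=3), (row=4, col=4), (row=5, col=3), (row=6, col=0)
  Distance 4: (row=0, col=1), (row=1, col=0), (row=1, col=2), (row=2, col=3), (row=3, col=4), (row=5, col=4), (row=6, col=1), (row=6, col=3), (row=7, col=0)
  Distance 5: (row=0, col=0), (row=0, col=2), (row=1, col=3), (row=2, col=4), (row=6, col=4), (row=7, col=3), (row=8, col=0)
  Distance 6: (row=0, col=3), (row=1, col=4), (row=7, col=2), (row=7, col=4), (row=8, col=1), (row=8, col=3), (row=9, col=0)
  Distance 7: (row=0, col=4), (row=8, col=2), (row=8, col=4), (row=9, col=3)  <- goal reached here
One shortest path (7 moves): (row=4, col=1) -> (row=4, col=2) -> (row=4, col=3) -> (row=5, col=3) -> (row=6, col=3) -> (row=7, col=3) -> (row=8, col=3) -> (row=9, col=3)

Answer: Shortest path length: 7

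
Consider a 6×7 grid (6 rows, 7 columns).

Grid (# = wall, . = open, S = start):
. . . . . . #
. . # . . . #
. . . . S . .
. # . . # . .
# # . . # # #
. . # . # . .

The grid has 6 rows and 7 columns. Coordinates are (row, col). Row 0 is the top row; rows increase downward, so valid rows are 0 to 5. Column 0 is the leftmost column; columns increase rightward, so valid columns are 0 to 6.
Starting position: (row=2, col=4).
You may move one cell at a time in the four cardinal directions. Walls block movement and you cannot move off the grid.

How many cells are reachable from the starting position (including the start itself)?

Answer: Reachable cells: 26

Derivation:
BFS flood-fill from (row=2, col=4):
  Distance 0: (row=2, col=4)
  Distance 1: (row=1, col=4), (row=2, col=3), (row=2, col=5)
  Distance 2: (row=0, col=4), (row=1, col=3), (row=1, col=5), (row=2, col=2), (row=2, col=6), (row=3, col=3), (row=3, col=5)
  Distance 3: (row=0, col=3), (row=0, col=5), (row=2, col=1), (row=3, col=2), (row=3, col=6), (row=4, col=3)
  Distance 4: (row=0, col=2), (row=1, col=1), (row=2, col=0), (row=4, col=2), (row=5, col=3)
  Distance 5: (row=0, col=1), (row=1, col=0), (row=3, col=0)
  Distance 6: (row=0, col=0)
Total reachable: 26 (grid has 30 open cells total)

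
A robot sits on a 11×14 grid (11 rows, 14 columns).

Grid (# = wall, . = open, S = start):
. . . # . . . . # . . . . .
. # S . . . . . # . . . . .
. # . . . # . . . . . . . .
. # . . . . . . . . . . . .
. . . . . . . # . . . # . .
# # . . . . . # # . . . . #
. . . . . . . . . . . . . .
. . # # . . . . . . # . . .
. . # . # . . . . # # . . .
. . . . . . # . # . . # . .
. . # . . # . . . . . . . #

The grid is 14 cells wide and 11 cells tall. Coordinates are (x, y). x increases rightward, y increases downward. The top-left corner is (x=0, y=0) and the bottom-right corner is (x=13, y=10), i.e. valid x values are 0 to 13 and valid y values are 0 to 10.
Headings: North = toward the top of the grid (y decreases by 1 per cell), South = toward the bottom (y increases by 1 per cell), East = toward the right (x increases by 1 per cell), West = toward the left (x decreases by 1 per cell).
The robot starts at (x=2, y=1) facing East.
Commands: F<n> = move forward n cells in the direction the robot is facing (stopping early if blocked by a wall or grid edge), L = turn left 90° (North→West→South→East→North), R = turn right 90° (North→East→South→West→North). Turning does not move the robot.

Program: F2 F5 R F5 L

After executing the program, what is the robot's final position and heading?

Start: (x=2, y=1), facing East
  F2: move forward 2, now at (x=4, y=1)
  F5: move forward 3/5 (blocked), now at (x=7, y=1)
  R: turn right, now facing South
  F5: move forward 2/5 (blocked), now at (x=7, y=3)
  L: turn left, now facing East
Final: (x=7, y=3), facing East

Answer: Final position: (x=7, y=3), facing East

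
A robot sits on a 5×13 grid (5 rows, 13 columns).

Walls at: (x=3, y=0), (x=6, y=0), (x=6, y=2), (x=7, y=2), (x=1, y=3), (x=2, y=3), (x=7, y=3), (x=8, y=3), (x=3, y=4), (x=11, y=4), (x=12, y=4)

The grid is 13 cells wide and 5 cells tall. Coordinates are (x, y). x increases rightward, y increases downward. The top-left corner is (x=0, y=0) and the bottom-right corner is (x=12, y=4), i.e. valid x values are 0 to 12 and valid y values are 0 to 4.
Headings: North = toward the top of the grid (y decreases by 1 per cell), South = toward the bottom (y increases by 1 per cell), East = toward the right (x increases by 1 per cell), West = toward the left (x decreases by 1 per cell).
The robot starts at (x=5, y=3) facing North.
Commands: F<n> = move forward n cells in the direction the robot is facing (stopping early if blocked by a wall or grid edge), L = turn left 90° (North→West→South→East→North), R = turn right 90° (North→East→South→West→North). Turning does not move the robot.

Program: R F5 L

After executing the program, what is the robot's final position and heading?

Answer: Final position: (x=6, y=3), facing North

Derivation:
Start: (x=5, y=3), facing North
  R: turn right, now facing East
  F5: move forward 1/5 (blocked), now at (x=6, y=3)
  L: turn left, now facing North
Final: (x=6, y=3), facing North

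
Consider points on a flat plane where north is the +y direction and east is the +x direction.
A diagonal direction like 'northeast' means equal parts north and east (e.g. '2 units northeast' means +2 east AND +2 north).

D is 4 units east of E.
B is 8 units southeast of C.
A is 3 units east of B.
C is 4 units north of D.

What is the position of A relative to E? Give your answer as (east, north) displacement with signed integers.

Answer: A is at (east=15, north=-4) relative to E.

Derivation:
Place E at the origin (east=0, north=0).
  D is 4 units east of E: delta (east=+4, north=+0); D at (east=4, north=0).
  C is 4 units north of D: delta (east=+0, north=+4); C at (east=4, north=4).
  B is 8 units southeast of C: delta (east=+8, north=-8); B at (east=12, north=-4).
  A is 3 units east of B: delta (east=+3, north=+0); A at (east=15, north=-4).
Therefore A relative to E: (east=15, north=-4).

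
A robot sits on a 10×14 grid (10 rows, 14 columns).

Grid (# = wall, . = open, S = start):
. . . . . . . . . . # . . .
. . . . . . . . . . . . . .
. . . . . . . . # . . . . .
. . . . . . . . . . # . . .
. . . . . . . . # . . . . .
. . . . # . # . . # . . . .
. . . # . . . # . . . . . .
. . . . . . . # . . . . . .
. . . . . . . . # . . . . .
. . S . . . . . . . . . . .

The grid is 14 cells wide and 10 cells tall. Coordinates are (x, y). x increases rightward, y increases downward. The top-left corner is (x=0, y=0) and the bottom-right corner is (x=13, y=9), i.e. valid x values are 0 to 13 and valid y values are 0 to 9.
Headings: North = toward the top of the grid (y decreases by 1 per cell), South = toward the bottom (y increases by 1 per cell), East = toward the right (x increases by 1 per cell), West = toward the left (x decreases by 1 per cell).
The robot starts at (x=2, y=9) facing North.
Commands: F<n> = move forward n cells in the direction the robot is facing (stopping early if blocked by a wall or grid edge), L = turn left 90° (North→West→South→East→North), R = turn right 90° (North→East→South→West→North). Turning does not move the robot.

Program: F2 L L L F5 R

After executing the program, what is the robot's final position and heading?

Start: (x=2, y=9), facing North
  F2: move forward 2, now at (x=2, y=7)
  L: turn left, now facing West
  L: turn left, now facing South
  L: turn left, now facing East
  F5: move forward 4/5 (blocked), now at (x=6, y=7)
  R: turn right, now facing South
Final: (x=6, y=7), facing South

Answer: Final position: (x=6, y=7), facing South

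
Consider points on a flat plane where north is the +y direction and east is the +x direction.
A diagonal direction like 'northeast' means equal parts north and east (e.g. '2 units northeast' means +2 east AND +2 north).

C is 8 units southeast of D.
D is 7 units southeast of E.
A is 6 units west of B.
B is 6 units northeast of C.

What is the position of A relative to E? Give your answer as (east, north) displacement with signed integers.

Answer: A is at (east=15, north=-9) relative to E.

Derivation:
Place E at the origin (east=0, north=0).
  D is 7 units southeast of E: delta (east=+7, north=-7); D at (east=7, north=-7).
  C is 8 units southeast of D: delta (east=+8, north=-8); C at (east=15, north=-15).
  B is 6 units northeast of C: delta (east=+6, north=+6); B at (east=21, north=-9).
  A is 6 units west of B: delta (east=-6, north=+0); A at (east=15, north=-9).
Therefore A relative to E: (east=15, north=-9).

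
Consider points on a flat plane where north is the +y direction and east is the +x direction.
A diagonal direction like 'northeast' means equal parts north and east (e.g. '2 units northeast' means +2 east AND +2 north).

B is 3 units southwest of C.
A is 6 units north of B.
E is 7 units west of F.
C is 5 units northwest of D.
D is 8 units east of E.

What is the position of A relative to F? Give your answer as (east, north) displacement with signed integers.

Place F at the origin (east=0, north=0).
  E is 7 units west of F: delta (east=-7, north=+0); E at (east=-7, north=0).
  D is 8 units east of E: delta (east=+8, north=+0); D at (east=1, north=0).
  C is 5 units northwest of D: delta (east=-5, north=+5); C at (east=-4, north=5).
  B is 3 units southwest of C: delta (east=-3, north=-3); B at (east=-7, north=2).
  A is 6 units north of B: delta (east=+0, north=+6); A at (east=-7, north=8).
Therefore A relative to F: (east=-7, north=8).

Answer: A is at (east=-7, north=8) relative to F.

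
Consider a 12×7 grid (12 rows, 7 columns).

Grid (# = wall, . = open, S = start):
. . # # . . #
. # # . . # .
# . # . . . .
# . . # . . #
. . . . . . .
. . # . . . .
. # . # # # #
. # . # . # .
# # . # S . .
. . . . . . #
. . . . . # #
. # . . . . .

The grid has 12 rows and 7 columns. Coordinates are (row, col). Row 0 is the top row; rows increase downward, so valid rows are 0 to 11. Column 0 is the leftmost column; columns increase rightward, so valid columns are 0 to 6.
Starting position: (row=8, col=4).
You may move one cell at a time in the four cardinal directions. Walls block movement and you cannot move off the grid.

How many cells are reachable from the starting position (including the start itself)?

BFS flood-fill from (row=8, col=4):
  Distance 0: (row=8, col=4)
  Distance 1: (row=7, col=4), (row=8, col=5), (row=9, col=4)
  Distance 2: (row=8, col=6), (row=9, col=3), (row=9, col=5), (row=10, col=4)
  Distance 3: (row=7, col=6), (row=9, col=2), (row=10, col=3), (row=11, col=4)
  Distance 4: (row=8, col=2), (row=9, col=1), (row=10, col=2), (row=11, col=3), (row=11, col=5)
  Distance 5: (row=7, col=2), (row=9, col=0), (row=10, col=1), (row=11, col=2), (row=11, col=6)
  Distance 6: (row=6, col=2), (row=10, col=0)
  Distance 7: (row=11, col=0)
Total reachable: 25 (grid has 57 open cells total)

Answer: Reachable cells: 25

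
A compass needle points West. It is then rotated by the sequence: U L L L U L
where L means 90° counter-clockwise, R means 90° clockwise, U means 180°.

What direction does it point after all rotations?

Answer: Final heading: West

Derivation:
Start: West
  U (U-turn (180°)) -> East
  L (left (90° counter-clockwise)) -> North
  L (left (90° counter-clockwise)) -> West
  L (left (90° counter-clockwise)) -> South
  U (U-turn (180°)) -> North
  L (left (90° counter-clockwise)) -> West
Final: West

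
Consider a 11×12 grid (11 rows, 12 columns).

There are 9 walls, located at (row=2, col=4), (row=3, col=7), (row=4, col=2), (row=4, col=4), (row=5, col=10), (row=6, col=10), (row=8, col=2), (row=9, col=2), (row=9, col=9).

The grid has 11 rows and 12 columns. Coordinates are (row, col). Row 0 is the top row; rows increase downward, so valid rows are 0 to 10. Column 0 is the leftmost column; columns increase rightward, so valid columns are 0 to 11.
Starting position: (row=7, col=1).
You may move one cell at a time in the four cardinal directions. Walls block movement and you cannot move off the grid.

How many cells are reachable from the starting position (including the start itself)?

BFS flood-fill from (row=7, col=1):
  Distance 0: (row=7, col=1)
  Distance 1: (row=6, col=1), (row=7, col=0), (row=7, col=2), (row=8, col=1)
  Distance 2: (row=5, col=1), (row=6, col=0), (row=6, col=2), (row=7, col=3), (row=8, col=0), (row=9, col=1)
  Distance 3: (row=4, col=1), (row=5, col=0), (row=5, col=2), (row=6, col=3), (row=7, col=4), (row=8, col=3), (row=9, col=0), (row=10, col=1)
  Distance 4: (row=3, col=1), (row=4, col=0), (row=5, col=3), (row=6, col=4), (row=7, col=5), (row=8, col=4), (row=9, col=3), (row=10, col=0), (row=10, col=2)
  Distance 5: (row=2, col=1), (row=3, col=0), (row=3, col=2), (row=4, col=3), (row=5, col=4), (row=6, col=5), (row=7, col=6), (row=8, col=5), (row=9, col=4), (row=10, col=3)
  Distance 6: (row=1, col=1), (row=2, col=0), (row=2, col=2), (row=3, col=3), (row=5, col=5), (row=6, col=6), (row=7, col=7), (row=8, col=6), (row=9, col=5), (row=10, col=4)
  Distance 7: (row=0, col=1), (row=1, col=0), (row=1, col=2), (row=2, col=3), (row=3, col=4), (row=4, col=5), (row=5, col=6), (row=6, col=7), (row=7, col=8), (row=8, col=7), (row=9, col=6), (row=10, col=5)
  Distance 8: (row=0, col=0), (row=0, col=2), (row=1, col=3), (row=3, col=5), (row=4, col=6), (row=5, col=7), (row=6, col=8), (row=7, col=9), (row=8, col=8), (row=9, col=7), (row=10, col=6)
  Distance 9: (row=0, col=3), (row=1, col=4), (row=2, col=5), (row=3, col=6), (row=4, col=7), (row=5, col=8), (row=6, col=9), (row=7, col=10), (row=8, col=9), (row=9, col=8), (row=10, col=7)
  Distance 10: (row=0, col=4), (row=1, col=5), (row=2, col=6), (row=4, col=8), (row=5, col=9), (row=7, col=11), (row=8, col=10), (row=10, col=8)
  Distance 11: (row=0, col=5), (row=1, col=6), (row=2, col=7), (row=3, col=8), (row=4, col=9), (row=6, col=11), (row=8, col=11), (row=9, col=10), (row=10, col=9)
  Distance 12: (row=0, col=6), (row=1, col=7), (row=2, col=8), (row=3, col=9), (row=4, col=10), (row=5, col=11), (row=9, col=11), (row=10, col=10)
  Distance 13: (row=0, col=7), (row=1, col=8), (row=2, col=9), (row=3, col=10), (row=4, col=11), (row=10, col=11)
  Distance 14: (row=0, col=8), (row=1, col=9), (row=2, col=10), (row=3, col=11)
  Distance 15: (row=0, col=9), (row=1, col=10), (row=2, col=11)
  Distance 16: (row=0, col=10), (row=1, col=11)
  Distance 17: (row=0, col=11)
Total reachable: 123 (grid has 123 open cells total)

Answer: Reachable cells: 123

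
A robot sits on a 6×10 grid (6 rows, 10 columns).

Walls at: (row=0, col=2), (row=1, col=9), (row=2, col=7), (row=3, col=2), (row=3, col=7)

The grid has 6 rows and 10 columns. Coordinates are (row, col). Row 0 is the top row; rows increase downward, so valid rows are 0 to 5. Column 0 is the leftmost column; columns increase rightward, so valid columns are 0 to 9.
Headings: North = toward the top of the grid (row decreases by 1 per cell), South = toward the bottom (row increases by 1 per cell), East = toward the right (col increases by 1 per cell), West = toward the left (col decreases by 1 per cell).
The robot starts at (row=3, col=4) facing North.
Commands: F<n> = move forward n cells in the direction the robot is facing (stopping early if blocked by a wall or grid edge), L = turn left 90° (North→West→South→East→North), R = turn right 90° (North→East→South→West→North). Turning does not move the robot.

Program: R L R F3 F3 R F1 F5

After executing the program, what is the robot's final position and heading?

Answer: Final position: (row=5, col=6), facing South

Derivation:
Start: (row=3, col=4), facing North
  R: turn right, now facing East
  L: turn left, now facing North
  R: turn right, now facing East
  F3: move forward 2/3 (blocked), now at (row=3, col=6)
  F3: move forward 0/3 (blocked), now at (row=3, col=6)
  R: turn right, now facing South
  F1: move forward 1, now at (row=4, col=6)
  F5: move forward 1/5 (blocked), now at (row=5, col=6)
Final: (row=5, col=6), facing South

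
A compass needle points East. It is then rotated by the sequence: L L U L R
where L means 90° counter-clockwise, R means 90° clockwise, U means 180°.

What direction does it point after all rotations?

Answer: Final heading: East

Derivation:
Start: East
  L (left (90° counter-clockwise)) -> North
  L (left (90° counter-clockwise)) -> West
  U (U-turn (180°)) -> East
  L (left (90° counter-clockwise)) -> North
  R (right (90° clockwise)) -> East
Final: East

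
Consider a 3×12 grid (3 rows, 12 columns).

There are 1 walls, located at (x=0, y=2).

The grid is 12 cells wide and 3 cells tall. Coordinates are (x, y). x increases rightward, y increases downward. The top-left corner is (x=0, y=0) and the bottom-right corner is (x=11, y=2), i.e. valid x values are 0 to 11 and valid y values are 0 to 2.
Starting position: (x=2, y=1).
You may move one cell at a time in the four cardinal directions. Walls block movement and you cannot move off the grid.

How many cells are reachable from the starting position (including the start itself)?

BFS flood-fill from (x=2, y=1):
  Distance 0: (x=2, y=1)
  Distance 1: (x=2, y=0), (x=1, y=1), (x=3, y=1), (x=2, y=2)
  Distance 2: (x=1, y=0), (x=3, y=0), (x=0, y=1), (x=4, y=1), (x=1, y=2), (x=3, y=2)
  Distance 3: (x=0, y=0), (x=4, y=0), (x=5, y=1), (x=4, y=2)
  Distance 4: (x=5, y=0), (x=6, y=1), (x=5, y=2)
  Distance 5: (x=6, y=0), (x=7, y=1), (x=6, y=2)
  Distance 6: (x=7, y=0), (x=8, y=1), (x=7, y=2)
  Distance 7: (x=8, y=0), (x=9, y=1), (x=8, y=2)
  Distance 8: (x=9, y=0), (x=10, y=1), (x=9, y=2)
  Distance 9: (x=10, y=0), (x=11, y=1), (x=10, y=2)
  Distance 10: (x=11, y=0), (x=11, y=2)
Total reachable: 35 (grid has 35 open cells total)

Answer: Reachable cells: 35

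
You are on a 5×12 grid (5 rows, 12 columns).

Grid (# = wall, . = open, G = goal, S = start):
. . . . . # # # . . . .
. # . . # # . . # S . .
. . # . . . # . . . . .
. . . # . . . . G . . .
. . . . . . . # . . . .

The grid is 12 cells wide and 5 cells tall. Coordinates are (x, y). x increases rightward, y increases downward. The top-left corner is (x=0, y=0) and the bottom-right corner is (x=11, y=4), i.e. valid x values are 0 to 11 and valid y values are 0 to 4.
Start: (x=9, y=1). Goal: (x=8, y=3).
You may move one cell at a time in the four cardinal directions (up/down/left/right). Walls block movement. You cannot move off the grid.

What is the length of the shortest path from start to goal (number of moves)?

BFS from (x=9, y=1) until reaching (x=8, y=3):
  Distance 0: (x=9, y=1)
  Distance 1: (x=9, y=0), (x=10, y=1), (x=9, y=2)
  Distance 2: (x=8, y=0), (x=10, y=0), (x=11, y=1), (x=8, y=2), (x=10, y=2), (x=9, y=3)
  Distance 3: (x=11, y=0), (x=7, y=2), (x=11, y=2), (x=8, y=3), (x=10, y=3), (x=9, y=4)  <- goal reached here
One shortest path (3 moves): (x=9, y=1) -> (x=9, y=2) -> (x=8, y=2) -> (x=8, y=3)

Answer: Shortest path length: 3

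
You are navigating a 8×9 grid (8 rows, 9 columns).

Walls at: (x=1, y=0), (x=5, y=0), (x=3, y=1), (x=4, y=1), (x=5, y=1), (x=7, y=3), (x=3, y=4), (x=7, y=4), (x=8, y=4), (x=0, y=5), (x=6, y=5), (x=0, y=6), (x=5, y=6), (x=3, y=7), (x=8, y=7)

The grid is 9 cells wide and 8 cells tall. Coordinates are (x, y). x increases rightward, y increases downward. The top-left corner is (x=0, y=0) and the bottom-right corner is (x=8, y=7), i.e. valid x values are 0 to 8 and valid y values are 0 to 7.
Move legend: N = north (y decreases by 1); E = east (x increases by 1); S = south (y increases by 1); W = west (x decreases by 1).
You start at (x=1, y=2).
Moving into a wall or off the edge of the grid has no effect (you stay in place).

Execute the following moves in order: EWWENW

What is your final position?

Answer: Final position: (x=0, y=1)

Derivation:
Start: (x=1, y=2)
  E (east): (x=1, y=2) -> (x=2, y=2)
  W (west): (x=2, y=2) -> (x=1, y=2)
  W (west): (x=1, y=2) -> (x=0, y=2)
  E (east): (x=0, y=2) -> (x=1, y=2)
  N (north): (x=1, y=2) -> (x=1, y=1)
  W (west): (x=1, y=1) -> (x=0, y=1)
Final: (x=0, y=1)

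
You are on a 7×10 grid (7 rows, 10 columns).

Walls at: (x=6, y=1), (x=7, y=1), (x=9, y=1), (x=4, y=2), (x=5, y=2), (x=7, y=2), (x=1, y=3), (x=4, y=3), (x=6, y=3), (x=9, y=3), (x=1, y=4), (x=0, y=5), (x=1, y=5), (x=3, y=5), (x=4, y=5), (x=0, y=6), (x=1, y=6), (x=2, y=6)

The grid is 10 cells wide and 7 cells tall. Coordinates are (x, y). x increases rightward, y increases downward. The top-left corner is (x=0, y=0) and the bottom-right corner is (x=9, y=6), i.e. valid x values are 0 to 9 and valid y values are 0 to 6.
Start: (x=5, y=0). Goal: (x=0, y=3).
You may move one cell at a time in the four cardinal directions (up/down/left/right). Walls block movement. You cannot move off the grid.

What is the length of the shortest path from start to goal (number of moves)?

Answer: Shortest path length: 8

Derivation:
BFS from (x=5, y=0) until reaching (x=0, y=3):
  Distance 0: (x=5, y=0)
  Distance 1: (x=4, y=0), (x=6, y=0), (x=5, y=1)
  Distance 2: (x=3, y=0), (x=7, y=0), (x=4, y=1)
  Distance 3: (x=2, y=0), (x=8, y=0), (x=3, y=1)
  Distance 4: (x=1, y=0), (x=9, y=0), (x=2, y=1), (x=8, y=1), (x=3, y=2)
  Distance 5: (x=0, y=0), (x=1, y=1), (x=2, y=2), (x=8, y=2), (x=3, y=3)
  Distance 6: (x=0, y=1), (x=1, y=2), (x=9, y=2), (x=2, y=3), (x=8, y=3), (x=3, y=4)
  Distance 7: (x=0, y=2), (x=7, y=3), (x=2, y=4), (x=4, y=4), (x=8, y=4)
  Distance 8: (x=0, y=3), (x=5, y=4), (x=7, y=4), (x=9, y=4), (x=2, y=5), (x=8, y=5)  <- goal reached here
One shortest path (8 moves): (x=5, y=0) -> (x=4, y=0) -> (x=3, y=0) -> (x=2, y=0) -> (x=1, y=0) -> (x=0, y=0) -> (x=0, y=1) -> (x=0, y=2) -> (x=0, y=3)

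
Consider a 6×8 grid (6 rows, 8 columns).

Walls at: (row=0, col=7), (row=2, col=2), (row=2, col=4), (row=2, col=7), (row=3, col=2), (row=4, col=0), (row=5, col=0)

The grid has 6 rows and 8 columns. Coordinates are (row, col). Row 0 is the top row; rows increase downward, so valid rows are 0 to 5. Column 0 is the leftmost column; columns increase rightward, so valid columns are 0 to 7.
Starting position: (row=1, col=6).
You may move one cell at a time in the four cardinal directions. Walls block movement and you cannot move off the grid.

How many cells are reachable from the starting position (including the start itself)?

BFS flood-fill from (row=1, col=6):
  Distance 0: (row=1, col=6)
  Distance 1: (row=0, col=6), (row=1, col=5), (row=1, col=7), (row=2, col=6)
  Distance 2: (row=0, col=5), (row=1, col=4), (row=2, col=5), (row=3, col=6)
  Distance 3: (row=0, col=4), (row=1, col=3), (row=3, col=5), (row=3, col=7), (row=4, col=6)
  Distance 4: (row=0, col=3), (row=1, col=2), (row=2, col=3), (row=3, col=4), (row=4, col=5), (row=4, col=7), (row=5, col=6)
  Distance 5: (row=0, col=2), (row=1, col=1), (row=3, col=3), (row=4, col=4), (row=5, col=5), (row=5, col=7)
  Distance 6: (row=0, col=1), (row=1, col=0), (row=2, col=1), (row=4, col=3), (row=5, col=4)
  Distance 7: (row=0, col=0), (row=2, col=0), (row=3, col=1), (row=4, col=2), (row=5, col=3)
  Distance 8: (row=3, col=0), (row=4, col=1), (row=5, col=2)
  Distance 9: (row=5, col=1)
Total reachable: 41 (grid has 41 open cells total)

Answer: Reachable cells: 41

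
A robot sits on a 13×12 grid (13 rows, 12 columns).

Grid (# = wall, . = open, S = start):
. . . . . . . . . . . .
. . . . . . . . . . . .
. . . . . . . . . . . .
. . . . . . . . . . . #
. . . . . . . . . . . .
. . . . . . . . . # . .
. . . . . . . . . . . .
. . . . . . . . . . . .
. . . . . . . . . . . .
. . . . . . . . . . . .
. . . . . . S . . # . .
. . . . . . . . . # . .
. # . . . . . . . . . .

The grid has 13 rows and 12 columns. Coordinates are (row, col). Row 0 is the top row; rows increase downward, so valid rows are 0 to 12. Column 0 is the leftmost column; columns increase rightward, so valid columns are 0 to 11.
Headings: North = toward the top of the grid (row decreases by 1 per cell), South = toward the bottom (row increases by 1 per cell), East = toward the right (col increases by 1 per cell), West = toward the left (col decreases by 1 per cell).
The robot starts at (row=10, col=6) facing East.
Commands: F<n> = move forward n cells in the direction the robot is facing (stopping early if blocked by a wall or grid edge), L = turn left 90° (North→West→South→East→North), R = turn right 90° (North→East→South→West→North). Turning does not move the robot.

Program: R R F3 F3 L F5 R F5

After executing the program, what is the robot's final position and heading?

Start: (row=10, col=6), facing East
  R: turn right, now facing South
  R: turn right, now facing West
  F3: move forward 3, now at (row=10, col=3)
  F3: move forward 3, now at (row=10, col=0)
  L: turn left, now facing South
  F5: move forward 2/5 (blocked), now at (row=12, col=0)
  R: turn right, now facing West
  F5: move forward 0/5 (blocked), now at (row=12, col=0)
Final: (row=12, col=0), facing West

Answer: Final position: (row=12, col=0), facing West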